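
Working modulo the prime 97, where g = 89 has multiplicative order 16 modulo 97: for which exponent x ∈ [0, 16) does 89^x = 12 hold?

15

Successive powers of 89 modulo 97:
  89^0=1  89^1=89  89^2=64  89^3=70  89^4=22  89^5=18
  89^6=50  89^7=85  89^8=96  89^9=8  89^10=33  89^11=27
  89^12=75  89^13=79  89^14=47  89^15=12
So 89^15 ≡ 12 (mod 97), giving x = 15.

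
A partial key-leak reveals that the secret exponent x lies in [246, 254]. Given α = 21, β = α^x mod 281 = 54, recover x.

Compute 21^246 mod 281 = 136, then multiply by 21 repeatedly:
  21^246=136  21^247=46  21^248=123  21^249=54
Found 54 at exponent 249.

249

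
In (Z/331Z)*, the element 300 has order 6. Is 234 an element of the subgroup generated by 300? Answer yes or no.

⟨300⟩ has order 6; its elements mod 331 are {1, 31, 32, 299, 300, 330}.
234 is not in this set.

no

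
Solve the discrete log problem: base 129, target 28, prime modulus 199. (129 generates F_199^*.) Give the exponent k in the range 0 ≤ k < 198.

24

Successive powers of 129 modulo 199:
  129^0=1  129^1=129  129^2=124  129^3=76  129^4=53  129^5=71
  129^6=5  129^7=48  129^8=23  129^9=181  129^10=66  129^11=156
  129^12=25  129^13=41  129^14=115  129^15=109  129^16=131  129^17=183
  129^18=125  129^19=6  129^20=177  129^21=147  129^22=58  129^23=119
  129^24=28
So 129^24 ≡ 28 (mod 199), giving k = 24.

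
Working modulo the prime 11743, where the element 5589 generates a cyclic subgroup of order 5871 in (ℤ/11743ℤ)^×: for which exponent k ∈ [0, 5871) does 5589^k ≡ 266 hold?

1720

Baby-step giant-step with m = ceil(sqrt(5871)) = 77.
Baby table (5589^j mod 11743 for j=0..76):
  0:1  1:5589  2:541  3:5698  4:10849  5:5952  6:9552  7:2450
  8:712  9:10234  10:9416  11:5641  12:9337  13:10344  14:1827  15:6436
  16:1995  17:5948  18:10682  19:286  20:1406  21:2067  22:9094  23:2662
  24:11280  25:7496  26:7863  27:4001  28:2917  29:3829  30:4535  31:4721
  32:10891  33:5830  34:8788  35:6906  36:10136  37:1872  38:11338  39:2854
  40:4012  41:5681  42:9780  43:8498  44:6630  45:5905  46:5215  47:509
  48:2995  49:5280  50:11504  51:2931  52:11617  53:366  54:2292  55:10118
  56:6957  57:1600  58:5977  59:8361  60:4232  61:2246  62:11370  63:5557
  64:9581  65:129  66:4658  67:11074  68:6976  69:2104  70:4513  71:10936
  72:10732  73:9647  74:4970  75:5135  76:11366
Giant step factor: 5589^(-77) ≡ 72 (mod 11743).
Scan 266·72^i mod 11743 for i = 0, 1, …:
  i=0: 266   i=1: 7409   i=2: 5013   i=3: 8646
  i=4: 133   i=5: 9576   i=6: 8378   i=7: 4323
  i=8: 5938   i=9: 4788     …   i=21: 6470
  i=22: 7863
Match at i=22, j=26: k = 22·77 + 26 = 1720.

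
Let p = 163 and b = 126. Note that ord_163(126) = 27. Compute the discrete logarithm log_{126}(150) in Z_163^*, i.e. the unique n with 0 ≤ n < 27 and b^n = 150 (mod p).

4

Successive powers of 126 modulo 163:
  126^0=1  126^1=126  126^2=65  126^3=40  126^4=150
So 126^4 ≡ 150 (mod 163), giving n = 4.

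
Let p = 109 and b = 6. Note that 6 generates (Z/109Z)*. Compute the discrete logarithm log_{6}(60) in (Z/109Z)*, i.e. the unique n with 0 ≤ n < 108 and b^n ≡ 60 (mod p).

Successive powers of 6 modulo 109:
  6^0=1  6^1=6  6^2=36  6^3=107  6^4=97  6^5=37
  6^6=4  6^7=24  6^8=35  6^9=101  6^10=61  6^11=39
  6^12=16  6^13=96  6^14=31  6^15=77  6^16=26  6^17=47
  6^18=64  6^19=57  6^20=15  6^21=90  6^22=104  6^23=79
  6^24=38  6^25=10  6^26=60
So 6^26 ≡ 60 (mod 109), giving n = 26.

26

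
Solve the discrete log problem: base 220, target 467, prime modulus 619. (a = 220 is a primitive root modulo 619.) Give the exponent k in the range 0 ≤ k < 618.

77

Baby-step giant-step with m = ceil(sqrt(618)) = 25.
Baby table (220^j mod 619 for j=0..24):
  0:1  1:220  2:118  3:581  4:306  5:468  6:206  7:133
  8:167  9:219  10:517  11:463  12:344  13:162  14:357  15:546
  16:34  17:52  18:298  19:565  20:500  21:437  22:195  23:189
  24:107
Giant step factor: 220^(-25) ≡ 172 (mod 619).
Scan 467·172^i mod 619 for i = 0, 1, …:
  i=0: 467   i=1: 473   i=2: 267   i=3: 118
Match at i=3, j=2: k = 3·25 + 2 = 77.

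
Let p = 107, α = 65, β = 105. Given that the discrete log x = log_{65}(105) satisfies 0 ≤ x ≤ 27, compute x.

20

Compute 65^0 mod 107 = 1, then multiply by 65 repeatedly:
  65^0=1  65^1=65  65^2=52  65^3=63  65^4=29
  65^5=66  65^6=10  65^7=8  65^8=92  65^9=95
  65^10=76  65^11=18  65^12=100  65^13=80  65^14=64
  65^15=94  65^16=11  65^17=73  65^18=37  65^19=51
  65^20=105
Found 105 at exponent 20.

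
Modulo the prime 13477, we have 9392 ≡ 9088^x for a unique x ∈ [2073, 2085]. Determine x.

Compute 9088^2073 mod 13477 = 4960, then multiply by 9088 repeatedly:
  9088^2073=4960  9088^2074=9392
Found 9392 at exponent 2074.

2074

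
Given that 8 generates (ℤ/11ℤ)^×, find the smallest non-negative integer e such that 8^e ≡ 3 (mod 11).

Successive powers of 8 modulo 11:
  8^0=1  8^1=8  8^2=9  8^3=6  8^4=4  8^5=10
  8^6=3
So 8^6 ≡ 3 (mod 11), giving e = 6.

6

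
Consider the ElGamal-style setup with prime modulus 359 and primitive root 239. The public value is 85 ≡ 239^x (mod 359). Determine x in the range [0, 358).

144

Baby-step giant-step with m = ceil(sqrt(358)) = 19.
Baby table (239^j mod 359 for j=0..18):
  0:1  1:239  2:40  3:226  4:164  5:65  6:98  7:87
  8:330  9:249  10:276  11:267  12:270  13:269  14:30  15:349
  16:123  17:318  18:253
Giant step factor: 239^(-19) ≡ 315 (mod 359).
Scan 85·315^i mod 359 for i = 0, 1, …:
  i=0: 85   i=1: 209   i=2: 138   i=3: 31
  i=4: 72   i=5: 63   i=6: 100   i=7: 267
Match at i=7, j=11: x = 7·19 + 11 = 144.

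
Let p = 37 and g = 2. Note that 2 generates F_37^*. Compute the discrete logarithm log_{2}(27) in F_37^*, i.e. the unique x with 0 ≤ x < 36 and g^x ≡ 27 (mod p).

6

Successive powers of 2 modulo 37:
  2^0=1  2^1=2  2^2=4  2^3=8  2^4=16  2^5=32
  2^6=27
So 2^6 ≡ 27 (mod 37), giving x = 6.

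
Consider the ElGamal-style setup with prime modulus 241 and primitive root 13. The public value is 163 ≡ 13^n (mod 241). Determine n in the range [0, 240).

37

Baby-step giant-step with m = ceil(sqrt(240)) = 16.
Baby table (13^j mod 241 for j=0..15):
  0:1  1:13  2:169  3:28  4:123  5:153  6:61  7:70
  8:187  9:21  10:32  11:175  12:106  13:173  14:80  15:76
Giant step factor: 13^(-16) ≡ 231 (mod 241).
Scan 163·231^i mod 241 for i = 0, 1, …:
  i=0: 163   i=1: 57   i=2: 153
Match at i=2, j=5: n = 2·16 + 5 = 37.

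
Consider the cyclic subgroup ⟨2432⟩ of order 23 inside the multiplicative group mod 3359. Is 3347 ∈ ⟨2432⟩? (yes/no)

⟨2432⟩ has order 23; its elements mod 3359 are {1, 200, 417, 470, 812, 980, 1168, 1178, 1443, 1829, 2073, 2221, 2303, 2432, 2565, 2580, 2704, 2784, 3028, 3036, 3051, 3085, 3307}.
3347 is not in this set.

no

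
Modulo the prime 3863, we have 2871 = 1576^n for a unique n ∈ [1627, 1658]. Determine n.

Compute 1576^1627 mod 3863 = 1660, then multiply by 1576 repeatedly:
  1576^1627=1660  1576^1628=909  1576^1629=3274  1576^1630=2719  1576^1631=1077
  1576^1632=1495  1576^1633=3553  1576^1634=2041  1576^1635=2600  1576^1636=2820
  1576^1637=1870  1576^1638=3514  1576^1639=2385  1576^1640=61  1576^1641=3424
  1576^1642=3476  1576^1643=442  1576^1644=1252  1576^1645=3022  1576^1646=3456
  1576^1647=3689  1576^1648=49  1576^1649=3827  1576^1650=1209  1576^1651=925
  1576^1652=1449  1576^1653=591  1576^1654=433  1576^1655=2520  1576^1656=356
  1576^1657=921  1576^1658=2871
Found 2871 at exponent 1658.

1658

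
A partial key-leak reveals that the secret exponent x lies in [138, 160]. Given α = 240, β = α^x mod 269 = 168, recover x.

Compute 240^138 mod 269 = 189, then multiply by 240 repeatedly:
  240^138=189  240^139=168
Found 168 at exponent 139.

139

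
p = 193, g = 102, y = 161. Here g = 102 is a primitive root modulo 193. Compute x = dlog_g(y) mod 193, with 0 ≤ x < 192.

34

Baby-step giant-step with m = ceil(sqrt(192)) = 14.
Baby table (102^j mod 193 for j=0..13):
  0:1  1:102  2:175  3:94  4:131  5:45  6:151  7:155
  8:177  9:105  10:95  11:40  12:27  13:52
Giant step factor: 102^(-14) ≡ 110 (mod 193).
Scan 161·110^i mod 193 for i = 0, 1, …:
  i=0: 161   i=1: 147   i=2: 151
Match at i=2, j=6: x = 2·14 + 6 = 34.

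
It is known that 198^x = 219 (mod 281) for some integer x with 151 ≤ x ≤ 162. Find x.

154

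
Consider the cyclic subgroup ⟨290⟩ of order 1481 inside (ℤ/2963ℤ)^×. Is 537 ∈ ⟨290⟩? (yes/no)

yes

537 ∈ ⟨290⟩ iff 537^1481 ≡ 1 (mod 2963), since |⟨290⟩| = 1481.
537^1481 mod 2963 = 1.
Since 1 = 1, 537 lies in the subgroup.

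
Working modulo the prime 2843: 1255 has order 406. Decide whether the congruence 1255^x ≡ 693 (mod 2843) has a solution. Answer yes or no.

yes

693 ∈ ⟨1255⟩ iff 693^406 ≡ 1 (mod 2843), since |⟨1255⟩| = 406.
693^406 mod 2843 = 1.
Since 1 = 1, 693 lies in the subgroup.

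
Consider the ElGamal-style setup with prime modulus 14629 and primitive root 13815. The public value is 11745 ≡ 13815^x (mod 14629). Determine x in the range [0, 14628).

Baby-step giant-step with m = ceil(sqrt(14628)) = 121.
Baby table (13815^j mod 14629 for j=0..120):
  0:1  1:13815  2:4291  3:3457  4:9399  5:181  6:13585  7:1334
  8:11299  9:4255  10:3503  11:1213  12:7390  13:11688  14:9447  15:4996
  16:118  17:6351  18:8952  19:12943  20:11907  21:6729  22:8469  23:11122
  24:2043  25:4704  26:3742  27:11473  28:8909  29:4058  30:2942  31:4368
  32:13924  33:3339  34:3048  35:5858  36:642  37:4056  38:4570  39:10415
  40:7010  41:13799  42:2686  43:7946  44:12603  45:10716  46:10689  47:3409
  48:4584  49:13648  50:8568  51:3681  52:2611  53:10480  54:12616  55:134
  56:7956  57:4463  58:9739  59:1372  60:9625  61:6394  62:3208  63:7279
  64:14268  65:1274  66:1623  67:10117  68:889  69:7804  70:11159  71:1183
  72:2552  73:14619  74:8140  75:977  76:9317  77:8413  78:12819  79:10440
  80:1289  81:4042  82:1337  83:8857  84:2499  85:13874  86:152  87:7933
  88:8556  89:13449  90:9635  91:12883  92:2231  93:12591  94:5855  95:3084
  96:5812  97:8828  98:11476  99:6467  100:2302  101:13313  102:3307  103:14467
  104:207  105:7050  106:10497  107:13407  108:14565  109:8209  110:3327  111:12816
  112:12882  113:3045  114:8300  115:2398  116:8314  117:5631  118:9872  119:10142
  120:9797
Giant step factor: 13815^(-121) ≡ 3558 (mod 14629).
Scan 11745·3558^i mod 14629 for i = 0, 1, …:
  i=0: 11745   i=1: 8286   i=2: 4153   i=3: 1084
  i=4: 9445   i=5: 2497   i=6: 4523   i=7: 934
  i=8: 2389   i=9: 613     …   i=54: 3665
  i=55: 5631
Match at i=55, j=117: x = 55·121 + 117 = 6772.

6772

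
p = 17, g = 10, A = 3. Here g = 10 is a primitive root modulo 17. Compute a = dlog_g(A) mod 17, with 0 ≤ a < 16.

11

Successive powers of 10 modulo 17:
  10^0=1  10^1=10  10^2=15  10^3=14  10^4=4  10^5=6
  10^6=9  10^7=5  10^8=16  10^9=7  10^10=2  10^11=3
So 10^11 ≡ 3 (mod 17), giving a = 11.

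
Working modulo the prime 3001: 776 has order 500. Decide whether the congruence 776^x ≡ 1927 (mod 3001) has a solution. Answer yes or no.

no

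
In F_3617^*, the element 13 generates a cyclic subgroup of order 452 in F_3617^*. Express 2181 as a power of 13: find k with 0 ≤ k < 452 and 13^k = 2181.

Baby-step giant-step with m = ceil(sqrt(452)) = 22.
Baby table (13^j mod 3617 for j=0..21):
  0:1  1:13  2:169  3:2197  4:3242  5:2359  6:1731  7:801
  8:3179  9:1540  10:1935  11:3453  12:1485  13:1220  14:1392  15:11
  16:143  17:1859  18:2465  19:3109  20:630  21:956
Giant step factor: 13^(-22) ≡ 2328 (mod 3617).
Scan 2181·2328^i mod 3617 for i = 0, 1, …:
  i=0: 2181   i=1: 2717   i=2: 2660   i=3: 176
  i=4: 1007   i=5: 480   i=6: 3404   i=7: 3282
  i=8: 1392
Match at i=8, j=14: k = 8·22 + 14 = 190.

190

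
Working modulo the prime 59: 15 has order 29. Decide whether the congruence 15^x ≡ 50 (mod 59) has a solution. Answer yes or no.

50 ∈ ⟨15⟩ iff 50^29 ≡ 1 (mod 59), since |⟨15⟩| = 29.
50^29 mod 59 = 58.
Since 58 ≠ 1, 50 does not lie in the subgroup.

no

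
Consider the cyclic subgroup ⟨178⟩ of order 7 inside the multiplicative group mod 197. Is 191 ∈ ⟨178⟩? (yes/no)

⟨178⟩ has order 7; its elements mod 197 are {1, 36, 104, 114, 164, 178, 191}.
191 is in this set.

yes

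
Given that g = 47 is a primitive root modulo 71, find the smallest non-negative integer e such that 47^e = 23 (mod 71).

Baby-step giant-step with m = ceil(sqrt(70)) = 9.
Baby table (47^j mod 71 for j=0..8):
  0:1  1:47  2:8  3:21  4:64  5:26  6:15  7:66
  8:49
Giant step factor: 47^(-9) ≡ 55 (mod 71).
Scan 23·55^i mod 71 for i = 0, 1, …:
  i=0: 23   i=1: 58   i=2: 66
Match at i=2, j=7: e = 2·9 + 7 = 25.

25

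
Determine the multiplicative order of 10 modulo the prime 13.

6

The order of 10 must divide p − 1 = 12 = 2^2 · 3.
Divisors: 1, 2, 3, 4, 6, 12.
Check each in increasing order: 10^1 ≡ 10;  10^2 ≡ 9;  10^3 ≡ 12;  10^4 ≡ 3;  10^6 ≡ 1.
Smallest exponent giving 1 is 6.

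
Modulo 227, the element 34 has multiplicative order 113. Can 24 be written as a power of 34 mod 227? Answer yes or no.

no

24 ∈ ⟨34⟩ iff 24^113 ≡ 1 (mod 227), since |⟨34⟩| = 113.
24^113 mod 227 = 226.
Since 226 ≠ 1, 24 does not lie in the subgroup.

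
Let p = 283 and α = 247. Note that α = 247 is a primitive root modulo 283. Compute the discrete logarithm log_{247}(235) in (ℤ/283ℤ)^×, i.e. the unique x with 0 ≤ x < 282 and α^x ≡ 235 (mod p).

Baby-step giant-step with m = ceil(sqrt(282)) = 17.
Baby table (247^j mod 283 for j=0..16):
  0:1  1:247  2:164  3:39  4:11  5:170  6:106  7:146
  8:121  9:172  10:34  11:191  12:199  13:194  14:91  15:120
  16:208
Giant step factor: 247^(-17) ≡ 37 (mod 283).
Scan 235·37^i mod 283 for i = 0, 1, …:
  i=0: 235   i=1: 205   i=2: 227   i=3: 192
  i=4: 29   i=5: 224   i=6: 81   i=7: 167
  i=8: 236   i=9: 242   i=10: 181   i=11: 188
  i=12: 164
Match at i=12, j=2: x = 12·17 + 2 = 206.

206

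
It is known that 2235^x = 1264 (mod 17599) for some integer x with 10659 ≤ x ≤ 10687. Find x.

10680

Compute 2235^10659 mod 17599 = 2918, then multiply by 2235 repeatedly:
  2235^10659=2918  2235^10660=10100  2235^10661=11582  2235^10662=15240  2235^10663=7335
  2235^10664=9056  2235^10665=1310  2235^10666=6416  2235^10667=14174  2235^10668=690
  2235^10669=11037  2235^10670=11496  2235^10671=16619  2235^10672=9575  2235^10673=17340
  2235^10674=1902  2235^10675=9611  2235^10676=9805  2235^10677=3420  2235^10678=5734
  2235^10679=3418  2235^10680=1264
Found 1264 at exponent 10680.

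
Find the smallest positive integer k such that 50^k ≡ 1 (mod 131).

The order of 50 must divide p − 1 = 130 = 2 · 5 · 13.
Divisors: 1, 2, 5, 10, 13, 26, 65, 130.
Check each in increasing order: 50^1 ≡ 50;  50^2 ≡ 11;  50^5 ≡ 24;  50^10 ≡ 52;  50^13 ≡ 42;  50^26 ≡ 61;  50^65 ≡ 130;  50^130 ≡ 1.
Smallest exponent giving 1 is 130.

130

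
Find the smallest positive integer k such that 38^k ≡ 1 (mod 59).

58

The order of 38 must divide p − 1 = 58 = 2 · 29.
Divisors: 1, 2, 29, 58.
Check each in increasing order: 38^1 ≡ 38;  38^2 ≡ 28;  38^29 ≡ 58;  38^58 ≡ 1.
Smallest exponent giving 1 is 58.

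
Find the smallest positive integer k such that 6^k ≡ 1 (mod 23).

The order of 6 must divide p − 1 = 22 = 2 · 11.
Divisors: 1, 2, 11, 22.
Check each in increasing order: 6^1 ≡ 6;  6^2 ≡ 13;  6^11 ≡ 1.
Smallest exponent giving 1 is 11.

11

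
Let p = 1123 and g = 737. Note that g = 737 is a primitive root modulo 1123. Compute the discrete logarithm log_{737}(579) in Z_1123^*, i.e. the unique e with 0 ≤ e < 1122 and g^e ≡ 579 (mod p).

74

Baby-step giant-step with m = ceil(sqrt(1122)) = 34.
Baby table (737^j mod 1123 for j=0..33):
  0:1  1:737  2:760  3:866  4:378  5:82  6:915  7:555
  8:263  9:675  10:1109  11:912  12:590  13:229  14:323  15:1098
  16:666  17:91  18:810  19:657  20:196  21:708  22:724  23:163
  24:1093  25:350  26:783  27:972  28:1013  29:909  30:625  31:195
  32:1094  33:1087
Giant step factor: 737^(-34) ≡ 623 (mod 1123).
Scan 579·623^i mod 1123 for i = 0, 1, …:
  i=0: 579   i=1: 234   i=2: 915
Match at i=2, j=6: e = 2·34 + 6 = 74.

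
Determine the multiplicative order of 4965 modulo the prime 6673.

The order of 4965 must divide p − 1 = 6672 = 2^4 · 3 · 139.
Divisors: 1, 2, 3, 4, 6, 8, 12, 16, 24, 48, 139, 278, 417, 556, 834, 1112, 1668, 2224, 3336, 6672.
Check each in increasing order: 4965^1 ≡ 4965;  4965^2 ≡ 1163;  4965^3 ≡ 2150;  4965^4 ≡ 4623;  4965^6 ≡ 4784;  4965^8 ≡ 5183;  4965^12 ≡ 4939;  4965^16 ≡ 4664;  4965^24 ≡ 3906;  4965^48 ≡ 2358;  4965^139 ≡ 2619;  4965^278 ≡ 5990;  4965^417 ≡ 6260;  4965^556 ≡ 6052;  4965^834 ≡ 3744;  4965^1112 ≡ 5280;  4965^1668 ≡ 4236;  4965^2224 ≡ 5279;  4965^3336 ≡ 6672;  4965^6672 ≡ 1.
Smallest exponent giving 1 is 6672.

6672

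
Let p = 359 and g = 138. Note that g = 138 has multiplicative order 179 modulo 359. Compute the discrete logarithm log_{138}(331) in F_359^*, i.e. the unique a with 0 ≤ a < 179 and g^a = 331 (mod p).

Baby-step giant-step with m = ceil(sqrt(179)) = 14.
Baby table (138^j mod 359 for j=0..13):
  0:1  1:138  2:17  3:192  4:289  5:33  6:246  7:202
  8:233  9:203  10:12  11:220  12:204  13:150
Giant step factor: 138^(-14) ≡ 256 (mod 359).
Scan 331·256^i mod 359 for i = 0, 1, …:
  i=0: 331   i=1: 12
Match at i=1, j=10: a = 1·14 + 10 = 24.

24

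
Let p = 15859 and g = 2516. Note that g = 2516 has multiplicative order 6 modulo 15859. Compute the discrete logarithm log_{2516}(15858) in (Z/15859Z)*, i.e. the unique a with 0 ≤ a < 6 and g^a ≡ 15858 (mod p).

Successive powers of 2516 modulo 15859:
  2516^0=1  2516^1=2516  2516^2=2515  2516^3=15858
So 2516^3 ≡ 15858 (mod 15859), giving a = 3.

3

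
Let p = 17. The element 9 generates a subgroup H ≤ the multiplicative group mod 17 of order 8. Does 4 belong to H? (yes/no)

⟨9⟩ has order 8; its elements mod 17 are {1, 2, 4, 8, 9, 13, 15, 16}.
4 is in this set.

yes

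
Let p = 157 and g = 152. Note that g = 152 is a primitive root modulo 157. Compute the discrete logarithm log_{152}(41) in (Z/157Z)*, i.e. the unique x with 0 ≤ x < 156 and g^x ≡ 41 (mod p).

99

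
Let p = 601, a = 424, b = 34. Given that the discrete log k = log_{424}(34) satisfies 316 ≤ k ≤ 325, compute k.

323

Compute 424^316 mod 601 = 505, then multiply by 424 repeatedly:
  424^316=505  424^317=164  424^318=421  424^319=7  424^320=564
  424^321=539  424^322=156  424^323=34
Found 34 at exponent 323.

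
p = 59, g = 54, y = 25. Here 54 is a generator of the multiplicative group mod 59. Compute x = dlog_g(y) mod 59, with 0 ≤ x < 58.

2

Successive powers of 54 modulo 59:
  54^0=1  54^1=54  54^2=25
So 54^2 ≡ 25 (mod 59), giving x = 2.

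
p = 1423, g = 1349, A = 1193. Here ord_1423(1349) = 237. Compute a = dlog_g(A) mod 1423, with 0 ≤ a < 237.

Baby-step giant-step with m = ceil(sqrt(237)) = 16.
Baby table (1349^j mod 1423 for j=0..15):
  0:1  1:1349  2:1207  3:331  4:1120  5:1077  6:1413  7:740
  8:737  9:959  10:184  11:614  12:100  13:1138  14:1168  15:371
Giant step factor: 1349^(-16) ≡ 1150 (mod 1423).
Scan 1193·1150^i mod 1423 for i = 0, 1, …:
  i=0: 1193   i=1: 178   i=2: 1211   i=3: 956
  i=4: 844   i=5: 114   i=6: 184
Match at i=6, j=10: a = 6·16 + 10 = 106.

106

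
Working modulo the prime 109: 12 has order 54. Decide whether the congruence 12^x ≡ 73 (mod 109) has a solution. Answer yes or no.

73 ∈ ⟨12⟩ iff 73^54 ≡ 1 (mod 109), since |⟨12⟩| = 54.
73^54 mod 109 = 1.
Since 1 = 1, 73 lies in the subgroup.

yes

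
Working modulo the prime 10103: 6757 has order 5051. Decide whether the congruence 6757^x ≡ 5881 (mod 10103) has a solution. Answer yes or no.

no

5881 ∈ ⟨6757⟩ iff 5881^5051 ≡ 1 (mod 10103), since |⟨6757⟩| = 5051.
5881^5051 mod 10103 = 10102.
Since 10102 ≠ 1, 5881 does not lie in the subgroup.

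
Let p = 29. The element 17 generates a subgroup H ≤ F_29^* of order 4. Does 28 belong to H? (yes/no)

yes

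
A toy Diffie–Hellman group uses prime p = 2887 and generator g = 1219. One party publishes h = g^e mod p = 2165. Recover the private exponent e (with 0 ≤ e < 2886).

Baby-step giant-step with m = ceil(sqrt(2886)) = 54.
Baby table (1219^j mod 2887 for j=0..53):
  0:1  1:1219  2:2043  3:1823  4:2134  5:159  6:392  7:1493
  8:1157  9:1527  10:2185  11:1701  12:653  13:2082  14:285  15:975
  16:1968  17:2782  18:1920  19:2010  20:2014  21:1116  22:627  23:2145
  24:2020  25:2656  26:1337  27:1535  28:389  29:723  30:802  31:1832
  32:1557  33:1224  34:2364  35:490  36:2588  37:2168  38:1187  39:566
  40:2848  41:1538  42:1159  43:1078  44:497  45:2460  46:2034  47:2400
  48:1069  49:1074  50:1395  51:62  52:516  53:2525
Giant step factor: 1219^(-54) ≡ 2867 (mod 2887).
Scan 2165·2867^i mod 2887 for i = 0, 1, …:
  i=0: 2165   i=1: 5   i=2: 2787   i=3: 2000
  i=4: 418   i=5: 301   i=6: 2641   i=7: 2033
  i=8: 2645   i=9: 1953     …   i=13: 2668
  i=14: 1493
Match at i=14, j=7: e = 14·54 + 7 = 763.

763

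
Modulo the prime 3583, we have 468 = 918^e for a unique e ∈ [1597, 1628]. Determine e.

1611

Compute 918^1597 mod 3583 = 2918, then multiply by 918 repeatedly:
  918^1597=2918  918^1598=2223  918^1599=1987  918^1600=319  918^1601=2619
  918^1602=49  918^1603=1986  918^1604=2984  918^1605=1900  918^1606=2862
  918^1607=977  918^1608=1136  918^1609=195  918^1610=3443  918^1611=468
Found 468 at exponent 1611.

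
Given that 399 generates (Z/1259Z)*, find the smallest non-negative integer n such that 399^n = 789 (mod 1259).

219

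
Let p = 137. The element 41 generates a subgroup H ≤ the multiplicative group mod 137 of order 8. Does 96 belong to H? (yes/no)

⟨41⟩ has order 8; its elements mod 137 are {1, 10, 37, 41, 96, 100, 127, 136}.
96 is in this set.

yes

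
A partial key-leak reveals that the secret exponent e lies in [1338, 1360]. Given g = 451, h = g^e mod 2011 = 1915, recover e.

Compute 451^1338 mod 2011 = 1769, then multiply by 451 repeatedly:
  451^1338=1769  451^1339=1463  451^1340=205  451^1341=1960  451^1342=1131
  451^1343=1298  451^1344=197  451^1345=363  451^1346=822  451^1347=698
  451^1348=1082  451^1349=1320  451^1350=64  451^1351=710  451^1352=461
  451^1353=778  451^1354=964  451^1355=388  451^1356=31  451^1357=1915
Found 1915 at exponent 1357.

1357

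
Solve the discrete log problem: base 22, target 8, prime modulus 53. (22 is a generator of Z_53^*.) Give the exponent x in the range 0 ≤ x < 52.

Baby-step giant-step with m = ceil(sqrt(52)) = 8.
Baby table (22^j mod 53 for j=0..7):
  0:1  1:22  2:7  3:48  4:49  5:18  6:25  7:20
Giant step factor: 22^(-8) ≡ 10 (mod 53).
Scan 8·10^i mod 53 for i = 0, 1, …:
  i=0: 8   i=1: 27   i=2: 5   i=3: 50
  i=4: 23   i=5: 18
Match at i=5, j=5: x = 5·8 + 5 = 45.

45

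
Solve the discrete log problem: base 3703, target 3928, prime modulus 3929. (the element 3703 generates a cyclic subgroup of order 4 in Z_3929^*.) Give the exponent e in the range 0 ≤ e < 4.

2

Successive powers of 3703 modulo 3929:
  3703^0=1  3703^1=3703  3703^2=3928
So 3703^2 ≡ 3928 (mod 3929), giving e = 2.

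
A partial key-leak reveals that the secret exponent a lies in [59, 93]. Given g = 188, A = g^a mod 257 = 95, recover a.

68

Compute 188^59 mod 257 = 172, then multiply by 188 repeatedly:
  188^59=172  188^60=211  188^61=90  188^62=215  188^63=71
  188^64=241  188^65=76  188^66=153  188^67=237  188^68=95
Found 95 at exponent 68.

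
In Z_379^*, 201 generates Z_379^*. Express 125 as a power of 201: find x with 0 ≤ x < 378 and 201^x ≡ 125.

216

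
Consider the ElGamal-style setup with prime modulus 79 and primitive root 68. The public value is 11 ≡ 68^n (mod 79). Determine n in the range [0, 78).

40

Baby-step giant-step with m = ceil(sqrt(78)) = 9.
Baby table (68^j mod 79 for j=0..8):
  0:1  1:68  2:42  3:12  4:26  5:30  6:65  7:75
  8:44
Giant step factor: 68^(-9) ≡ 71 (mod 79).
Scan 11·71^i mod 79 for i = 0, 1, …:
  i=0: 11   i=1: 70   i=2: 72   i=3: 56
  i=4: 26
Match at i=4, j=4: n = 4·9 + 4 = 40.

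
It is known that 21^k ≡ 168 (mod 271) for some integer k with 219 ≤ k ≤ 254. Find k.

229

Compute 21^219 mod 271 = 199, then multiply by 21 repeatedly:
  21^219=199  21^220=114  21^221=226  21^222=139  21^223=209
  21^224=53  21^225=29  21^226=67  21^227=52  21^228=8
  21^229=168
Found 168 at exponent 229.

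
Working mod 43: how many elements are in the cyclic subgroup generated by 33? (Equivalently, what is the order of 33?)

42

The order of 33 must divide p − 1 = 42 = 2 · 3 · 7.
Divisors: 1, 2, 3, 6, 7, 14, 21, 42.
Check each in increasing order: 33^1 ≡ 33;  33^2 ≡ 14;  33^3 ≡ 32;  33^6 ≡ 35;  33^7 ≡ 37;  33^14 ≡ 36;  33^21 ≡ 42;  33^42 ≡ 1.
Smallest exponent giving 1 is 42.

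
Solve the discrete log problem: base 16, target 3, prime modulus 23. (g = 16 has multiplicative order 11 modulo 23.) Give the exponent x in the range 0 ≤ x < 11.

2

Successive powers of 16 modulo 23:
  16^0=1  16^1=16  16^2=3
So 16^2 ≡ 3 (mod 23), giving x = 2.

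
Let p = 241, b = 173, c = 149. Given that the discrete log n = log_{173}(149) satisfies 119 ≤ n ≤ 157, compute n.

Compute 173^119 mod 241 = 39, then multiply by 173 repeatedly:
  173^119=39  173^120=240  173^121=68  173^122=196  173^123=168
  173^124=144  173^125=89  173^126=214  173^127=149
Found 149 at exponent 127.

127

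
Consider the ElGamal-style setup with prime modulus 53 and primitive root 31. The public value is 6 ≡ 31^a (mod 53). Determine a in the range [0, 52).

10

Baby-step giant-step with m = ceil(sqrt(52)) = 8.
Baby table (31^j mod 53 for j=0..7):
  0:1  1:31  2:7  3:5  4:49  5:35  6:25  7:33
Giant step factor: 31^(-8) ≡ 10 (mod 53).
Scan 6·10^i mod 53 for i = 0, 1, …:
  i=0: 6   i=1: 7
Match at i=1, j=2: a = 1·8 + 2 = 10.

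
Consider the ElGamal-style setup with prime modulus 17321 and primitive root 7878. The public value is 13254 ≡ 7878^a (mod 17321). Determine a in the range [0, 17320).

8957

Baby-step giant-step with m = ceil(sqrt(17320)) = 132.
Baby table (7878^j mod 17321 for j=0..131):
  0:1  1:7878  2:1741  3:14687  4:17227  5:4271  6:9556  7:5102
  8:8836  9:14230  10:2428  11:5400  12:824  13:13418  14:14262  15:12030
  16:9149  17:3141  18:10410  19:12366  20:6044  21:16524  22:8757  23:15424
  24:3457  25:5634  26:8250  27:5108  28:4141  29:7355  30:3945  31:4836
  32:9129  33:1470  34:10232  35:13083  36:7924  37:388  38:8168  39:17310
  40:17268  41:15491  42:11653  43:1034  44:4982  45:16131  46:13162  47:6730
  48:16680  49:7934  50:9884  51:8257  52:8291  53:16328  54:6238  55:3287
  56:91  57:6737  58:2542  59:2800  60:8767  61:7599  62:3546  63:13936
  64:7310  65:13176  66:13096  67:6412  68:5700  69:8568  70:16088  71:3507
  72:1151  73:8695  74:11976  75:16762  76:13053  77:14078  78:121  79:583
  80:2809  81:10385  82:5947  83:14482  84:13090  85:11107  86:12575  87:7051
  88:16652  89:12523  90:13099  91:12725  92:10923  93:666  94:15806  95:16320
  96:12498  97:6680  98:3842  99:7489  100:3016  101:12957  102:2593  103:6195
  104:10953  105:11833  106:16073  107:6584  108:9678  109:13563  110:13386  111:4660
  112:8281  113:6832  114:6149  115:12306  116:1031  117:15990  118:10908  119:3743
  120:7012  121:3867  122:13908  123:11899  124:16391  125:243  126:9044  127:7359
  128:815  129:11800  130:15914  131:1094
Giant step factor: 7878^(-132) ≡ 10708 (mod 17321).
Scan 13254·10708^i mod 17321 for i = 0, 1, …:
  i=0: 13254   i=1: 12879   i=2: 15851   i=3: 4029
  i=4: 13242   i=5: 5630   i=6: 8960   i=7: 2661
  i=8: 943   i=9: 16822     …   i=66: 6458
  i=67: 6832
Match at i=67, j=113: a = 67·132 + 113 = 8957.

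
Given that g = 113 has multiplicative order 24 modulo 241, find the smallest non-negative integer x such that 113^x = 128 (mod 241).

Successive powers of 113 modulo 241:
  113^0=1  113^1=113  113^2=237  113^3=30  113^4=16  113^5=121
  113^6=177  113^7=239  113^8=15  113^9=8  113^10=181  113^11=209
  113^12=240  113^13=128
So 113^13 ≡ 128 (mod 241), giving x = 13.

13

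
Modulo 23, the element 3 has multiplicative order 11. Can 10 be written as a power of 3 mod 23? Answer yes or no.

⟨3⟩ has order 11; its elements mod 23 are {1, 2, 3, 4, 6, 8, 9, 12, 13, 16, 18}.
10 is not in this set.

no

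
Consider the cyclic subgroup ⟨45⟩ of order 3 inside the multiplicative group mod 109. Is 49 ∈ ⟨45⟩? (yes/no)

⟨45⟩ has order 3; its elements mod 109 are {1, 45, 63}.
49 is not in this set.

no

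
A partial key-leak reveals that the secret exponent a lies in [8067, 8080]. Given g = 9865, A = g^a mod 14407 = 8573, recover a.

8068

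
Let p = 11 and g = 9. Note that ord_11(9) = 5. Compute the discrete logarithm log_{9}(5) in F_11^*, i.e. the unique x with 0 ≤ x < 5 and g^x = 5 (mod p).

Successive powers of 9 modulo 11:
  9^0=1  9^1=9  9^2=4  9^3=3  9^4=5
So 9^4 ≡ 5 (mod 11), giving x = 4.

4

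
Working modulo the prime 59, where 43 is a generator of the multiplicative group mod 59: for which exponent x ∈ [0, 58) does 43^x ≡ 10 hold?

Baby-step giant-step with m = ceil(sqrt(58)) = 8.
Baby table (43^j mod 59 for j=0..7):
  0:1  1:43  2:20  3:34  4:46  5:31  6:35  7:30
Giant step factor: 43^(-8) ≡ 22 (mod 59).
Scan 10·22^i mod 59 for i = 0, 1, …:
  i=0: 10   i=1: 43
Match at i=1, j=1: x = 1·8 + 1 = 9.

9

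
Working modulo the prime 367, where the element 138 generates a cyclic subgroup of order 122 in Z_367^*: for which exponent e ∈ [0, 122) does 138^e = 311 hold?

Baby-step giant-step with m = ceil(sqrt(122)) = 12.
Baby table (138^j mod 367 for j=0..11):
  0:1  1:138  2:327  3:352  4:132  5:233  6:225  7:222
  8:175  9:295  10:340  11:311
Giant step factor: 138^(-12) ≡ 332 (mod 367).
Scan 311·332^i mod 367 for i = 0, 1, …:
  i=0: 311
Match at i=0, j=11: e = 0·12 + 11 = 11.

11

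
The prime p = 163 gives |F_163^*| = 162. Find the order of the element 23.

18

The order of 23 must divide p − 1 = 162 = 2 · 3^4.
Divisors: 1, 2, 3, 6, 9, 18, 27, 54, 81, 162.
Check each in increasing order: 23^1 ≡ 23;  23^2 ≡ 40;  23^3 ≡ 105;  23^6 ≡ 104;  23^9 ≡ 162;  23^18 ≡ 1.
Smallest exponent giving 1 is 18.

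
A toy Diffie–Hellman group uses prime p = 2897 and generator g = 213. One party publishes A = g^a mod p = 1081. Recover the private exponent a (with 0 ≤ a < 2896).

2776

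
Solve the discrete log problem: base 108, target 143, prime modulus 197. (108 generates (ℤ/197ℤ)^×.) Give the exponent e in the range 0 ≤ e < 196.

58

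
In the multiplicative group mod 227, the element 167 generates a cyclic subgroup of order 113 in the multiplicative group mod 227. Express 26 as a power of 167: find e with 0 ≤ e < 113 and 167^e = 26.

70

Baby-step giant-step with m = ceil(sqrt(113)) = 11.
Baby table (167^j mod 227 for j=0..10):
  0:1  1:167  2:195  3:104  4:116  5:77  6:147  7:33
  8:63  9:79  10:27
Giant step factor: 167^(-11) ≡ 205 (mod 227).
Scan 26·205^i mod 227 for i = 0, 1, …:
  i=0: 26   i=1: 109   i=2: 99   i=3: 92
  i=4: 19   i=5: 36   i=6: 116
Match at i=6, j=4: e = 6·11 + 4 = 70.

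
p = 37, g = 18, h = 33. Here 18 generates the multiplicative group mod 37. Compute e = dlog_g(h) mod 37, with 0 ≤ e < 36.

Successive powers of 18 modulo 37:
  18^0=1  18^1=18  18^2=28  18^3=23  18^4=7  18^5=15
  18^6=11  18^7=13  18^8=12  18^9=31  18^10=3  18^11=17
  18^12=10  18^13=32  18^14=21  18^15=8  18^16=33
So 18^16 ≡ 33 (mod 37), giving e = 16.

16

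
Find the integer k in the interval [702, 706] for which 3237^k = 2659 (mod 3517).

703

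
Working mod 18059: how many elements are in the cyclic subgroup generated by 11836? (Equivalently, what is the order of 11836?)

9029

The order of 11836 must divide p − 1 = 18058 = 2 · 9029.
Divisors: 1, 2, 9029, 18058.
Check each in increasing order: 11836^1 ≡ 11836;  11836^2 ≡ 7233;  11836^9029 ≡ 1.
Smallest exponent giving 1 is 9029.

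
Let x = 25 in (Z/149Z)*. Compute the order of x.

37

The order of 25 must divide p − 1 = 148 = 2^2 · 37.
Divisors: 1, 2, 4, 37, 74, 148.
Check each in increasing order: 25^1 ≡ 25;  25^2 ≡ 29;  25^4 ≡ 96;  25^37 ≡ 1.
Smallest exponent giving 1 is 37.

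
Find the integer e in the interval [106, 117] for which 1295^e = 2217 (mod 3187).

112

Compute 1295^106 mod 3187 = 1983, then multiply by 1295 repeatedly:
  1295^106=1983  1295^107=2450  1295^108=1685  1295^109=2167  1295^110=1705
  1295^111=2571  1295^112=2217
Found 2217 at exponent 112.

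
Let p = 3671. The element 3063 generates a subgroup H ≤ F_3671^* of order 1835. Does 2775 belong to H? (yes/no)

no

2775 ∈ ⟨3063⟩ iff 2775^1835 ≡ 1 (mod 3671), since |⟨3063⟩| = 1835.
2775^1835 mod 3671 = 3670.
Since 3670 ≠ 1, 2775 does not lie in the subgroup.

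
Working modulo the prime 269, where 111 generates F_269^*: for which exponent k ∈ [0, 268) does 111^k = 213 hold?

152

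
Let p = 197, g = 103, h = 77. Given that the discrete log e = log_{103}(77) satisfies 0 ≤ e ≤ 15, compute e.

7

Compute 103^0 mod 197 = 1, then multiply by 103 repeatedly:
  103^0=1  103^1=103  103^2=168  103^3=165  103^4=53
  103^5=140  103^6=39  103^7=77
Found 77 at exponent 7.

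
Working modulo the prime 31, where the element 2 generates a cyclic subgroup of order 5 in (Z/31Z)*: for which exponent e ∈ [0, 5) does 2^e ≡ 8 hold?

3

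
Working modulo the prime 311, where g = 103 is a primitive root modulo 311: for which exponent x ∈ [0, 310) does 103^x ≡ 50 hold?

8

Successive powers of 103 modulo 311:
  103^0=1  103^1=103  103^2=35  103^3=184  103^4=292  103^5=220
  103^6=268  103^7=236  103^8=50
So 103^8 ≡ 50 (mod 311), giving x = 8.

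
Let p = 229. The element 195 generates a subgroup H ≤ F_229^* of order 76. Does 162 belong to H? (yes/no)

no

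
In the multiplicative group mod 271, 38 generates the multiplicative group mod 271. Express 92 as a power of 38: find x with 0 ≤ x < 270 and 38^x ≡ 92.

161

Baby-step giant-step with m = ceil(sqrt(270)) = 17.
Baby table (38^j mod 271 for j=0..16):
  0:1  1:38  2:89  3:130  4:62  5:188  6:98  7:201
  8:50  9:3  10:114  11:267  12:119  13:186  14:22  15:23
  16:61
Giant step factor: 38^(-17) ≡ 215 (mod 271).
Scan 92·215^i mod 271 for i = 0, 1, …:
  i=0: 92   i=1: 268   i=2: 168   i=3: 77
  i=4: 24   i=5: 11   i=6: 197   i=7: 79
  i=8: 183   i=9: 50
Match at i=9, j=8: x = 9·17 + 8 = 161.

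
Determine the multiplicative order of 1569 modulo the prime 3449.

431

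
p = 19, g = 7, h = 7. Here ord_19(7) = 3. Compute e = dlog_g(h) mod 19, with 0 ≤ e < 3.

Successive powers of 7 modulo 19:
  7^0=1  7^1=7
So 7^1 ≡ 7 (mod 19), giving e = 1.

1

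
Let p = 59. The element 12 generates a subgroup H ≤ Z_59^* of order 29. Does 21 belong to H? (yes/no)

yes

21 ∈ ⟨12⟩ iff 21^29 ≡ 1 (mod 59), since |⟨12⟩| = 29.
21^29 mod 59 = 1.
Since 1 = 1, 21 lies in the subgroup.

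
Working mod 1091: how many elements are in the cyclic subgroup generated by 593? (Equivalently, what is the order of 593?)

1090

The order of 593 must divide p − 1 = 1090 = 2 · 5 · 109.
Divisors: 1, 2, 5, 10, 109, 218, 545, 1090.
Check each in increasing order: 593^1 ≡ 593;  593^2 ≡ 347;  593^5 ≡ 951;  593^10 ≡ 1053;  593^109 ≡ 305;  593^218 ≡ 290;  593^545 ≡ 1090;  593^1090 ≡ 1.
Smallest exponent giving 1 is 1090.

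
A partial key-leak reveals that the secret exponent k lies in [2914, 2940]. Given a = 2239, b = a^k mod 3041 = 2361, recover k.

Compute 2239^2914 mod 3041 = 2692, then multiply by 2239 repeatedly:
  2239^2914=2692  2239^2915=126  2239^2916=2342  2239^2917=1054  2239^2918=90
  2239^2919=804  2239^2920=2925  2239^2921=1802  2239^2922=2312  2239^2923=786
  2239^2924=2156  2239^2925=1217  2239^2926=127  2239^2927=1540  2239^2928=2607
  2239^2929=1394  2239^2930=1100  2239^2931=2731  2239^2932=2299  2239^2933=2089
  2239^2934=213  2239^2935=2511  2239^2936=2361
Found 2361 at exponent 2936.

2936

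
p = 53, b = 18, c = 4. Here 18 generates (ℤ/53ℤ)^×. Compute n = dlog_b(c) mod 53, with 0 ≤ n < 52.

6

Successive powers of 18 modulo 53:
  18^0=1  18^1=18  18^2=6  18^3=2  18^4=36  18^5=12
  18^6=4
So 18^6 ≡ 4 (mod 53), giving n = 6.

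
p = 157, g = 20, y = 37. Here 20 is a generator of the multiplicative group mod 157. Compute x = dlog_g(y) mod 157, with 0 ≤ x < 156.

152

Baby-step giant-step with m = ceil(sqrt(156)) = 13.
Baby table (20^j mod 157 for j=0..12):
  0:1  1:20  2:86  3:150  4:17  5:26  6:49  7:38
  8:132  9:128  10:48  11:18  12:46
Giant step factor: 20^(-13) ≡ 107 (mod 157).
Scan 37·107^i mod 157 for i = 0, 1, …:
  i=0: 37   i=1: 34   i=2: 27   i=3: 63
  i=4: 147   i=5: 29   i=6: 120   i=7: 123
  i=8: 130   i=9: 94   i=10: 10   i=11: 128
Match at i=11, j=9: x = 11·13 + 9 = 152.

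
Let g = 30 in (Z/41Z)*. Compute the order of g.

The order of 30 must divide p − 1 = 40 = 2^3 · 5.
Divisors: 1, 2, 4, 5, 8, 10, 20, 40.
Check each in increasing order: 30^1 ≡ 30;  30^2 ≡ 39;  30^4 ≡ 4;  30^5 ≡ 38;  30^8 ≡ 16;  30^10 ≡ 9;  30^20 ≡ 40;  30^40 ≡ 1.
Smallest exponent giving 1 is 40.

40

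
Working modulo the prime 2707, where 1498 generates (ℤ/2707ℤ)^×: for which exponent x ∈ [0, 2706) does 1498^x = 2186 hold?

Baby-step giant-step with m = ceil(sqrt(2706)) = 53.
Baby table (1498^j mod 2707 for j=0..52):
  0:1  1:1498  2:2608  3:583  4:1680  5:1837  6:1514  7:2213
  8:1706  9:180  10:1647  11:1129  12:2074  13:1923  14:406  15:1820
  16:411  17:1189  18:2623  19:1397  20:195  21:2461  22:2351  23:2698
  24:53  25:891  26:167  27:1122  28:2416  29:2616  30:1739  31:888
  32:1087  33:1419  34:667  35:283  36:1642  37:1760  38:2569  39:1715
  40:127  41:756  42:962  43:952  44:2214  45:497  46:81  47:2230
  48:102  49:1204  50:730  51:2619  52:819
Giant step factor: 1498^(-53) ≡ 2194 (mod 2707).
Scan 2186·2194^i mod 2707 for i = 0, 1, …:
  i=0: 2186   i=1: 1987   i=2: 1208   i=3: 199
  i=4: 779   i=5: 1009   i=6: 2127   i=7: 2477
  i=8: 1589   i=9: 2357   i=10: 888
Match at i=10, j=31: x = 10·53 + 31 = 561.

561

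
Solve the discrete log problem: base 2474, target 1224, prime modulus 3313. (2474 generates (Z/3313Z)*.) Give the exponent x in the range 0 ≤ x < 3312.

3306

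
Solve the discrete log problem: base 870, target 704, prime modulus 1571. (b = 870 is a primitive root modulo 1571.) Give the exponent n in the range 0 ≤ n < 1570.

221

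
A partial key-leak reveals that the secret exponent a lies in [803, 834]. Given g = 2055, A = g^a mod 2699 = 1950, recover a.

816

Compute 2055^803 mod 2699 = 50, then multiply by 2055 repeatedly:
  2055^803=50  2055^804=188  2055^805=383  2055^806=1656  2055^807=2340
  2055^808=1781  2055^809=111  2055^810=1389  2055^811=1552  2055^812=1841
  2055^813=1956  2055^814=769  2055^815=1380  2055^816=1950
Found 1950 at exponent 816.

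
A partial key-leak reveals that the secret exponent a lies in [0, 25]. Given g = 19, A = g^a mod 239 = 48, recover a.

16

Compute 19^0 mod 239 = 1, then multiply by 19 repeatedly:
  19^0=1  19^1=19  19^2=122  19^3=167  19^4=66
  19^5=59  19^6=165  19^7=28  19^8=54  19^9=70
  19^10=135  19^11=175  19^12=218  19^13=79  19^14=67
  19^15=78  19^16=48
Found 48 at exponent 16.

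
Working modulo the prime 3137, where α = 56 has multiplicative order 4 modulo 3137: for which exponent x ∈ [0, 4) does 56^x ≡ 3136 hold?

2

Successive powers of 56 modulo 3137:
  56^0=1  56^1=56  56^2=3136
So 56^2 ≡ 3136 (mod 3137), giving x = 2.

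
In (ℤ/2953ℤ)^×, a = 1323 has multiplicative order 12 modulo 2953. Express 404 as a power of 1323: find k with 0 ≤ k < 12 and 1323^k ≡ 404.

5

Successive powers of 1323 modulo 2953:
  1323^0=1  1323^1=1323  1323^2=2153  1323^3=1727  1323^4=2152  1323^5=404
So 1323^5 ≡ 404 (mod 2953), giving k = 5.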